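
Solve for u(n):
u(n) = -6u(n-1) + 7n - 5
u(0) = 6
First-order linear with linear forcing.
Homogeneous solution: u_h(n) = A·(-6)^n.
Try particular u_p(n) = pn + q. Substituting:
  pn + q = -6(p(n-1) + q) + 7n - 5.
Matching the n-coefficient: p = -6p + 7 ⇒ p = 1.
Matching constants: q = 6p - 6q - 5 ⇒ q = \frac{1}{7}.
General: u(n) = A·(-6)^n + n + \frac{1}{7}.
Apply u(0) = 6: A + \frac{1}{7} = 6 ⇒ A = \frac{41}{7}.
So u(n) = \frac{41 \left(-6\right)^{n}}{7} + n + \frac{1}{7}.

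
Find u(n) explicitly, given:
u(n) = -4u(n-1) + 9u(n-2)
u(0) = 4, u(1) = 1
Characteristic equation: x² + 4x - 9 = 0.
Discriminant Δ = (-4)² + 4·(9) = 52.
Roots r₁,₂ = (-4 ± √52)/2, so r₁ = -2 + \sqrt{13}, r₂ = - \sqrt{13} - 2.
General solution: u(n) = A·r₁^n + B·r₂^n.
From the initial conditions, A + B = 4 and r₁A + r₂B = 1.
Since r₁ - r₂ = √52: A = (1 - (4)r₂)/√52 = \frac{9 \sqrt{13}}{26} + 2, and B = 4 - A = 2 - \frac{9 \sqrt{13}}{26}.
So u(n) = \left(\frac{9 \sqrt{13}}{26} + 2\right)\left(-2 + \sqrt{13}\right)^n + \left(2 - \frac{9 \sqrt{13}}{26}\right)\left(- \sqrt{13} - 2\right)^n.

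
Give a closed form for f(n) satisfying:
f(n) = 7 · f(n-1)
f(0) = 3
Pure geometric recurrence with ratio 7.
By induction f(n) = f(0) · (7)^n = 3 \cdot 7^{n}.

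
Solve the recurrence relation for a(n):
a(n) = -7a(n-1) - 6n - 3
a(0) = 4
First-order linear with linear forcing.
Homogeneous solution: a_h(n) = A·(-7)^n.
Try particular a_p(n) = pn + q. Substituting:
  pn + q = -7(p(n-1) + q) - 6n - 3.
Matching the n-coefficient: p = -7p - 6 ⇒ p = - \frac{3}{4}.
Matching constants: q = 7p - 7q - 3 ⇒ q = - \frac{33}{32}.
General: a(n) = A·(-7)^n - \frac{3 n}{4} - \frac{33}{32}.
Apply a(0) = 4: A - \frac{33}{32} = 4 ⇒ A = \frac{161}{32}.
So a(n) = \frac{161 \left(-7\right)^{n}}{32} - \frac{3 n}{4} - \frac{33}{32}.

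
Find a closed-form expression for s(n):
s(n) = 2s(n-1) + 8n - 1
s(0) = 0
First-order linear with linear forcing.
Homogeneous solution: s_h(n) = A·(2)^n.
Try particular s_p(n) = pn + q. Substituting:
  pn + q = 2(p(n-1) + q) + 8n - 1.
Matching the n-coefficient: p = 2p + 8 ⇒ p = -8.
Matching constants: q = -2p + 2q - 1 ⇒ q = -15.
General: s(n) = A·(2)^n - 8 n - 15.
Apply s(0) = 0: A - 15 = 0 ⇒ A = 15.
So s(n) = 15 \cdot 2^{n} - 8 n - 15.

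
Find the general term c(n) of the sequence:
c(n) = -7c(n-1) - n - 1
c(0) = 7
First-order linear with linear forcing.
Homogeneous solution: c_h(n) = A·(-7)^n.
Try particular c_p(n) = pn + q. Substituting:
  pn + q = -7(p(n-1) + q) - n - 1.
Matching the n-coefficient: p = -7p - 1 ⇒ p = - \frac{1}{8}.
Matching constants: q = 7p - 7q - 1 ⇒ q = - \frac{15}{64}.
General: c(n) = A·(-7)^n - \frac{n}{8} - \frac{15}{64}.
Apply c(0) = 7: A - \frac{15}{64} = 7 ⇒ A = \frac{463}{64}.
So c(n) = \frac{463 \left(-7\right)^{n}}{64} - \frac{n}{8} - \frac{15}{64}.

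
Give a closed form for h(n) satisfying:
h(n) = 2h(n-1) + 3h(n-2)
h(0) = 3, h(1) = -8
Characteristic equation: x² - 2x - 3 = 0, which factors as (x - (-1))(x - (3)) = 0.
Roots r₁ = -1, r₂ = 3 (distinct).
General solution: h(n) = A·(-1)^n + B·(3)^n.
From h(0) = 3: A + B = 3.
From h(1) = -8: -A + 3B = -8.
Solving: A = \frac{17}{4}, B = - \frac{5}{4}.
So h(n) = \frac{17 \left(-1\right)^{n}}{4} - \frac{5 \cdot 3^{n}}{4}.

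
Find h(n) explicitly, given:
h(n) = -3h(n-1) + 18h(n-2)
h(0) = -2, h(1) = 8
Characteristic equation: x² + 3x - 18 = 0, which factors as (x - (3))(x - (-6)) = 0.
Roots r₁ = 3, r₂ = -6 (distinct).
General solution: h(n) = A·(3)^n + B·(-6)^n.
From h(0) = -2: A + B = -2.
From h(1) = 8: 3A - 6B = 8.
Solving: A = - \frac{4}{9}, B = - \frac{14}{9}.
So h(n) = - \frac{14 \left(-6\right)^{n}}{9} - \frac{4 \cdot 3^{n}}{9}.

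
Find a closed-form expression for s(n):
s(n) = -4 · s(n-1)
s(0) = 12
Pure geometric recurrence with ratio -4.
By induction s(n) = s(0) · (-4)^n = 12 \left(-4\right)^{n}.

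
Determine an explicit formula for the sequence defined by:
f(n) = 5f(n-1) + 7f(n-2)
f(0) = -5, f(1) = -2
Characteristic equation: x² - 5x - 7 = 0.
Discriminant Δ = (5)² + 4·(7) = 53.
Roots r₁,₂ = (5 ± √53)/2, so r₁ = \frac{5}{2} + \frac{\sqrt{53}}{2}, r₂ = \frac{5}{2} - \frac{\sqrt{53}}{2}.
General solution: f(n) = A·r₁^n + B·r₂^n.
From the initial conditions, A + B = -5 and r₁A + r₂B = -2.
Since r₁ - r₂ = √53: A = (-2 - (-5)r₂)/√53 = - \frac{5}{2} + \frac{21 \sqrt{53}}{106}, and B = -5 - A = - \frac{5}{2} - \frac{21 \sqrt{53}}{106}.
So f(n) = \left(- \frac{5}{2} + \frac{21 \sqrt{53}}{106}\right)\left(\frac{5}{2} + \frac{\sqrt{53}}{2}\right)^n + \left(- \frac{5}{2} - \frac{21 \sqrt{53}}{106}\right)\left(\frac{5}{2} - \frac{\sqrt{53}}{2}\right)^n.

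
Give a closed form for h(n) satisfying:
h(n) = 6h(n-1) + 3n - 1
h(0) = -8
First-order linear with linear forcing.
Homogeneous solution: h_h(n) = A·(6)^n.
Try particular h_p(n) = pn + q. Substituting:
  pn + q = 6(p(n-1) + q) + 3n - 1.
Matching the n-coefficient: p = 6p + 3 ⇒ p = - \frac{3}{5}.
Matching constants: q = -6p + 6q - 1 ⇒ q = - \frac{13}{25}.
General: h(n) = A·(6)^n - \frac{3 n}{5} - \frac{13}{25}.
Apply h(0) = -8: A - \frac{13}{25} = -8 ⇒ A = - \frac{187}{25}.
So h(n) = - \frac{187 \cdot 6^{n}}{25} - \frac{3 n}{5} - \frac{13}{25}.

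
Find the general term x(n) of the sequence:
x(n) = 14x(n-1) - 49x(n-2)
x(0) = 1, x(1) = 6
Characteristic equation: x² - 14x + 49 = 0, which is (x - (7))².
Repeated root r = 7.
General solution: x(n) = (A + Bn)·(7)^n.
From x(0) = 1: A = 1.
From x(1) = 6: (A + B)·(7) = 6 ⇒ B = - \frac{1}{7}.
So x(n) = \left(1 - \frac{n}{7}\right) \cdot (7)^n.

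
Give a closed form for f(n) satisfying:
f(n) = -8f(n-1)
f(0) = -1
This is a homogeneous first-order recurrence with ratio -8.
By induction f(n) = f(0) · (-8)^n = - \left(-8\right)^{n}.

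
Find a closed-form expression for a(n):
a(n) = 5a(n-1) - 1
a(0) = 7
First-order linear non-homogeneous.
Homogeneous solution: a_h(n) = A·(5)^n.
Try constant particular solution a_p = K: K = 5K - 1 ⇒ K = \frac{1}{4}.
General: a(n) = A·(5)^n + \frac{1}{4}.
Apply a(0) = 7: A + \frac{1}{4} = 7 ⇒ A = \frac{27}{4}.
So a(n) = \frac{27 \cdot 5^{n}}{4} + \frac{1}{4}.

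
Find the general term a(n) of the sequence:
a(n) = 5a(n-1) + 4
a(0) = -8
First-order linear non-homogeneous.
Homogeneous solution: a_h(n) = A·(5)^n.
Try constant particular solution a_p = K: K = 5K + 4 ⇒ K = -1.
General: a(n) = A·(5)^n - 1.
Apply a(0) = -8: A - 1 = -8 ⇒ A = -7.
So a(n) = - 7 \cdot 5^{n} - 1.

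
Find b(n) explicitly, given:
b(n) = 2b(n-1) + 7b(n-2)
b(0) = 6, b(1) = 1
Characteristic equation: x² - 2x - 7 = 0.
Discriminant Δ = (2)² + 4·(7) = 32.
Roots r₁,₂ = (2 ± √32)/2, so r₁ = 1 + 2 \sqrt{2}, r₂ = 1 - 2 \sqrt{2}.
General solution: b(n) = A·r₁^n + B·r₂^n.
From the initial conditions, A + B = 6 and r₁A + r₂B = 1.
Since r₁ - r₂ = √32: A = (1 - (6)r₂)/√32 = 3 - \frac{5 \sqrt{2}}{8}, and B = 6 - A = \frac{5 \sqrt{2}}{8} + 3.
So b(n) = \left(3 - \frac{5 \sqrt{2}}{8}\right)\left(1 + 2 \sqrt{2}\right)^n + \left(\frac{5 \sqrt{2}}{8} + 3\right)\left(1 - 2 \sqrt{2}\right)^n.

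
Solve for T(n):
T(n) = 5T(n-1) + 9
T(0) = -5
First-order linear non-homogeneous.
Homogeneous solution: T_h(n) = A·(5)^n.
Try constant particular solution T_p = K: K = 5K + 9 ⇒ K = - \frac{9}{4}.
General: T(n) = A·(5)^n - \frac{9}{4}.
Apply T(0) = -5: A - \frac{9}{4} = -5 ⇒ A = - \frac{11}{4}.
So T(n) = - \frac{11 \cdot 5^{n}}{4} - \frac{9}{4}.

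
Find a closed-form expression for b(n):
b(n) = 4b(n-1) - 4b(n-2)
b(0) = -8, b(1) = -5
Characteristic equation: x² - 4x + 4 = 0, which is (x - (2))².
Repeated root r = 2.
General solution: b(n) = (A + Bn)·(2)^n.
From b(0) = -8: A = -8.
From b(1) = -5: (A + B)·(2) = -5 ⇒ B = \frac{11}{2}.
So b(n) = \left(\frac{11 n}{2} - 8\right) \cdot (2)^n.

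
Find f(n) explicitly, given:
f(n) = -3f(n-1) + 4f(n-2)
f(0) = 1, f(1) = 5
Characteristic equation: x² + 3x - 4 = 0, which factors as (x - (1))(x - (-4)) = 0.
Roots r₁ = 1, r₂ = -4 (distinct).
General solution: f(n) = A·(1)^n + B·(-4)^n.
From f(0) = 1: A + B = 1.
From f(1) = 5: A - 4B = 5.
Solving: A = \frac{9}{5}, B = - \frac{4}{5}.
So f(n) = \frac{9}{5} - \frac{4 \left(-4\right)^{n}}{5}.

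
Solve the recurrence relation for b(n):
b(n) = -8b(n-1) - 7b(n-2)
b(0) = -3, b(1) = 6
Characteristic equation: x² + 8x + 7 = 0, which factors as (x - (-7))(x - (-1)) = 0.
Roots r₁ = -7, r₂ = -1 (distinct).
General solution: b(n) = A·(-7)^n + B·(-1)^n.
From b(0) = -3: A + B = -3.
From b(1) = 6: -7A - B = 6.
Solving: A = - \frac{1}{2}, B = - \frac{5}{2}.
So b(n) = - \frac{5 \left(-1\right)^{n}}{2} - \frac{\left(-7\right)^{n}}{2}.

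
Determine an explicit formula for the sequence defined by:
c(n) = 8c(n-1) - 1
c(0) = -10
First-order linear non-homogeneous.
Homogeneous solution: c_h(n) = A·(8)^n.
Try constant particular solution c_p = K: K = 8K - 1 ⇒ K = \frac{1}{7}.
General: c(n) = A·(8)^n + \frac{1}{7}.
Apply c(0) = -10: A + \frac{1}{7} = -10 ⇒ A = - \frac{71}{7}.
So c(n) = \frac{1}{7} - \frac{71 \cdot 8^{n}}{7}.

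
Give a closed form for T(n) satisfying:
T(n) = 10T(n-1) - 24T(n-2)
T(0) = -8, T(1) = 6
Characteristic equation: x² - 10x + 24 = 0, which factors as (x - (4))(x - (6)) = 0.
Roots r₁ = 4, r₂ = 6 (distinct).
General solution: T(n) = A·(4)^n + B·(6)^n.
From T(0) = -8: A + B = -8.
From T(1) = 6: 4A + 6B = 6.
Solving: A = -27, B = 19.
So T(n) = - 27 \cdot 4^{n} + 19 \cdot 6^{n}.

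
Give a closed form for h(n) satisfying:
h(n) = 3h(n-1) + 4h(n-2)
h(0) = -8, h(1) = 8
Characteristic equation: x² - 3x - 4 = 0, which factors as (x - (-1))(x - (4)) = 0.
Roots r₁ = -1, r₂ = 4 (distinct).
General solution: h(n) = A·(-1)^n + B·(4)^n.
From h(0) = -8: A + B = -8.
From h(1) = 8: -A + 4B = 8.
Solving: A = -8, B = 0.
So h(n) = - 8 \left(-1\right)^{n}.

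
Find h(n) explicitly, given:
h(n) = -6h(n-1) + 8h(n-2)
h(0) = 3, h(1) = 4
Characteristic equation: x² + 6x - 8 = 0.
Discriminant Δ = (-6)² + 4·(8) = 68.
Roots r₁,₂ = (-6 ± √68)/2, so r₁ = -3 + \sqrt{17}, r₂ = - \sqrt{17} - 3.
General solution: h(n) = A·r₁^n + B·r₂^n.
From the initial conditions, A + B = 3 and r₁A + r₂B = 4.
Since r₁ - r₂ = √68: A = (4 - (3)r₂)/√68 = \frac{3}{2} + \frac{13 \sqrt{17}}{34}, and B = 3 - A = \frac{3}{2} - \frac{13 \sqrt{17}}{34}.
So h(n) = \left(\frac{3}{2} + \frac{13 \sqrt{17}}{34}\right)\left(-3 + \sqrt{17}\right)^n + \left(\frac{3}{2} - \frac{13 \sqrt{17}}{34}\right)\left(- \sqrt{17} - 3\right)^n.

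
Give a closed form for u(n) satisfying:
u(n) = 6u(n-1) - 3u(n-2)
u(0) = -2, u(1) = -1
Characteristic equation: x² - 6x + 3 = 0.
Discriminant Δ = (6)² + 4·(-3) = 24.
Roots r₁,₂ = (6 ± √24)/2, so r₁ = \sqrt{6} + 3, r₂ = 3 - \sqrt{6}.
General solution: u(n) = A·r₁^n + B·r₂^n.
From the initial conditions, A + B = -2 and r₁A + r₂B = -1.
Since r₁ - r₂ = √24: A = (-1 - (-2)r₂)/√24 = -1 + \frac{5 \sqrt{6}}{12}, and B = -2 - A = - \frac{5 \sqrt{6}}{12} - 1.
So u(n) = \left(-1 + \frac{5 \sqrt{6}}{12}\right)\left(\sqrt{6} + 3\right)^n + \left(- \frac{5 \sqrt{6}}{12} - 1\right)\left(3 - \sqrt{6}\right)^n.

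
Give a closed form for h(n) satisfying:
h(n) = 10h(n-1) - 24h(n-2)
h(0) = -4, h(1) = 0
Characteristic equation: x² - 10x + 24 = 0, which factors as (x - (4))(x - (6)) = 0.
Roots r₁ = 4, r₂ = 6 (distinct).
General solution: h(n) = A·(4)^n + B·(6)^n.
From h(0) = -4: A + B = -4.
From h(1) = 0: 4A + 6B = 0.
Solving: A = -12, B = 8.
So h(n) = - 12 \cdot 4^{n} + 8 \cdot 6^{n}.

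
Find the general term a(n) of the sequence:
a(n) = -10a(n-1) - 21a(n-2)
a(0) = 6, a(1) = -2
Characteristic equation: x² + 10x + 21 = 0, which factors as (x - (-7))(x - (-3)) = 0.
Roots r₁ = -7, r₂ = -3 (distinct).
General solution: a(n) = A·(-7)^n + B·(-3)^n.
From a(0) = 6: A + B = 6.
From a(1) = -2: -7A - 3B = -2.
Solving: A = -4, B = 10.
So a(n) = 10 \left(-3\right)^{n} - 4 \left(-7\right)^{n}.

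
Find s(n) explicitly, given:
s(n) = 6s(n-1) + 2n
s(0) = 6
First-order linear with linear forcing.
Homogeneous solution: s_h(n) = A·(6)^n.
Try particular s_p(n) = pn + q. Substituting:
  pn + q = 6(p(n-1) + q) + 2n.
Matching the n-coefficient: p = 6p + 2 ⇒ p = - \frac{2}{5}.
Matching constants: q = -6p + 6q ⇒ q = - \frac{12}{25}.
General: s(n) = A·(6)^n - \frac{2 n}{5} - \frac{12}{25}.
Apply s(0) = 6: A - \frac{12}{25} = 6 ⇒ A = \frac{162}{25}.
So s(n) = \frac{162 \cdot 6^{n}}{25} - \frac{2 n}{5} - \frac{12}{25}.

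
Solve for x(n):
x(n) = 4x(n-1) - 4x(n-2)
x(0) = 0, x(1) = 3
Characteristic equation: x² - 4x + 4 = 0, which is (x - (2))².
Repeated root r = 2.
General solution: x(n) = (A + Bn)·(2)^n.
From x(0) = 0: A = 0.
From x(1) = 3: (A + B)·(2) = 3 ⇒ B = \frac{3}{2}.
So x(n) = \left(\frac{3 n}{2}\right) \cdot (2)^n.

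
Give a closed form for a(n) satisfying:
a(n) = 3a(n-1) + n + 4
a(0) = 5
First-order linear with linear forcing.
Homogeneous solution: a_h(n) = A·(3)^n.
Try particular a_p(n) = pn + q. Substituting:
  pn + q = 3(p(n-1) + q) + n + 4.
Matching the n-coefficient: p = 3p + 1 ⇒ p = - \frac{1}{2}.
Matching constants: q = -3p + 3q + 4 ⇒ q = - \frac{11}{4}.
General: a(n) = A·(3)^n - \frac{n}{2} - \frac{11}{4}.
Apply a(0) = 5: A - \frac{11}{4} = 5 ⇒ A = \frac{31}{4}.
So a(n) = \frac{31 \cdot 3^{n}}{4} - \frac{n}{2} - \frac{11}{4}.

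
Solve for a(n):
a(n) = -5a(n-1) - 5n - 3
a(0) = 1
First-order linear with linear forcing.
Homogeneous solution: a_h(n) = A·(-5)^n.
Try particular a_p(n) = pn + q. Substituting:
  pn + q = -5(p(n-1) + q) - 5n - 3.
Matching the n-coefficient: p = -5p - 5 ⇒ p = - \frac{5}{6}.
Matching constants: q = 5p - 5q - 3 ⇒ q = - \frac{43}{36}.
General: a(n) = A·(-5)^n - \frac{5 n}{6} - \frac{43}{36}.
Apply a(0) = 1: A - \frac{43}{36} = 1 ⇒ A = \frac{79}{36}.
So a(n) = \frac{79 \left(-5\right)^{n}}{36} - \frac{5 n}{6} - \frac{43}{36}.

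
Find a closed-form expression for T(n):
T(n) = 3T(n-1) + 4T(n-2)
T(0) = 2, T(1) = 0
Characteristic equation: x² - 3x - 4 = 0, which factors as (x - (4))(x - (-1)) = 0.
Roots r₁ = 4, r₂ = -1 (distinct).
General solution: T(n) = A·(4)^n + B·(-1)^n.
From T(0) = 2: A + B = 2.
From T(1) = 0: 4A - B = 0.
Solving: A = \frac{2}{5}, B = \frac{8}{5}.
So T(n) = \frac{8 \left(-1\right)^{n}}{5} + \frac{2 \cdot 4^{n}}{5}.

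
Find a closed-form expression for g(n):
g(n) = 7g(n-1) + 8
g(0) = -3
First-order linear non-homogeneous.
Homogeneous solution: g_h(n) = A·(7)^n.
Try constant particular solution g_p = K: K = 7K + 8 ⇒ K = - \frac{4}{3}.
General: g(n) = A·(7)^n - \frac{4}{3}.
Apply g(0) = -3: A - \frac{4}{3} = -3 ⇒ A = - \frac{5}{3}.
So g(n) = - \frac{5 \cdot 7^{n}}{3} - \frac{4}{3}.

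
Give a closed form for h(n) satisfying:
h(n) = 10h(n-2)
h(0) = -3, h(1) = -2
Characteristic equation: x² - 10 = 0.
Discriminant Δ = (0)² + 4·(10) = 40.
Roots r₁,₂ = (0 ± √40)/2, so r₁ = \sqrt{10}, r₂ = - \sqrt{10}.
General solution: h(n) = A·r₁^n + B·r₂^n.
From the initial conditions, A + B = -3 and r₁A + r₂B = -2.
Since r₁ - r₂ = √40: A = (-2 - (-3)r₂)/√40 = - \frac{3}{2} - \frac{\sqrt{10}}{10}, and B = -3 - A = - \frac{3}{2} + \frac{\sqrt{10}}{10}.
So h(n) = \left(- \frac{3}{2} - \frac{\sqrt{10}}{10}\right)\left(\sqrt{10}\right)^n + \left(- \frac{3}{2} + \frac{\sqrt{10}}{10}\right)\left(- \sqrt{10}\right)^n.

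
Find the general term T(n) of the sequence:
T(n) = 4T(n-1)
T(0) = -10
This is a homogeneous first-order recurrence with ratio 4.
By induction T(n) = T(0) · (4)^n = - 10 \cdot 4^{n}.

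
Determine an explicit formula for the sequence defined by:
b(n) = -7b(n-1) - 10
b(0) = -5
First-order linear non-homogeneous.
Homogeneous solution: b_h(n) = A·(-7)^n.
Try constant particular solution b_p = K: K = -7K - 10 ⇒ K = - \frac{5}{4}.
General: b(n) = A·(-7)^n - \frac{5}{4}.
Apply b(0) = -5: A - \frac{5}{4} = -5 ⇒ A = - \frac{15}{4}.
So b(n) = - \frac{15 \left(-7\right)^{n}}{4} - \frac{5}{4}.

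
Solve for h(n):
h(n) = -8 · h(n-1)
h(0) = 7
Pure geometric recurrence with ratio -8.
By induction h(n) = h(0) · (-8)^n = 7 \left(-8\right)^{n}.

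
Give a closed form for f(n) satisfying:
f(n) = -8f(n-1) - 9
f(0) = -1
First-order linear non-homogeneous.
Homogeneous solution: f_h(n) = A·(-8)^n.
Try constant particular solution f_p = K: K = -8K - 9 ⇒ K = -1.
General: f(n) = A·(-8)^n - 1.
Apply f(0) = -1: A - 1 = -1 ⇒ A = 0.
So f(n) = -1.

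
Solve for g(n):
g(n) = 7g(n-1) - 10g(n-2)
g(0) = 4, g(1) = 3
Characteristic equation: x² - 7x + 10 = 0, which factors as (x - (2))(x - (5)) = 0.
Roots r₁ = 2, r₂ = 5 (distinct).
General solution: g(n) = A·(2)^n + B·(5)^n.
From g(0) = 4: A + B = 4.
From g(1) = 3: 2A + 5B = 3.
Solving: A = \frac{17}{3}, B = - \frac{5}{3}.
So g(n) = \frac{17 \cdot 2^{n}}{3} - \frac{5 \cdot 5^{n}}{3}.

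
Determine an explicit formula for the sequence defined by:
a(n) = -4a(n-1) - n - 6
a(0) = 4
First-order linear with linear forcing.
Homogeneous solution: a_h(n) = A·(-4)^n.
Try particular a_p(n) = pn + q. Substituting:
  pn + q = -4(p(n-1) + q) - n - 6.
Matching the n-coefficient: p = -4p - 1 ⇒ p = - \frac{1}{5}.
Matching constants: q = 4p - 4q - 6 ⇒ q = - \frac{34}{25}.
General: a(n) = A·(-4)^n - \frac{n}{5} - \frac{34}{25}.
Apply a(0) = 4: A - \frac{34}{25} = 4 ⇒ A = \frac{134}{25}.
So a(n) = \frac{134 \left(-4\right)^{n}}{25} - \frac{n}{5} - \frac{34}{25}.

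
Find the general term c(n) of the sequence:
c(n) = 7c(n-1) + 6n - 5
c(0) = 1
First-order linear with linear forcing.
Homogeneous solution: c_h(n) = A·(7)^n.
Try particular c_p(n) = pn + q. Substituting:
  pn + q = 7(p(n-1) + q) + 6n - 5.
Matching the n-coefficient: p = 7p + 6 ⇒ p = -1.
Matching constants: q = -7p + 7q - 5 ⇒ q = - \frac{1}{3}.
General: c(n) = A·(7)^n - n - \frac{1}{3}.
Apply c(0) = 1: A - \frac{1}{3} = 1 ⇒ A = \frac{4}{3}.
So c(n) = \frac{4 \cdot 7^{n}}{3} - n - \frac{1}{3}.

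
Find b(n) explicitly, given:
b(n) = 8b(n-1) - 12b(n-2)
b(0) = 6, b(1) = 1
Characteristic equation: x² - 8x + 12 = 0, which factors as (x - (6))(x - (2)) = 0.
Roots r₁ = 6, r₂ = 2 (distinct).
General solution: b(n) = A·(6)^n + B·(2)^n.
From b(0) = 6: A + B = 6.
From b(1) = 1: 6A + 2B = 1.
Solving: A = - \frac{11}{4}, B = \frac{35}{4}.
So b(n) = \frac{35 \cdot 2^{n}}{4} - \frac{11 \cdot 6^{n}}{4}.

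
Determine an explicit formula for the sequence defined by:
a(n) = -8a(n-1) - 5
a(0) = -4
First-order linear non-homogeneous.
Homogeneous solution: a_h(n) = A·(-8)^n.
Try constant particular solution a_p = K: K = -8K - 5 ⇒ K = - \frac{5}{9}.
General: a(n) = A·(-8)^n - \frac{5}{9}.
Apply a(0) = -4: A - \frac{5}{9} = -4 ⇒ A = - \frac{31}{9}.
So a(n) = - \frac{31 \left(-8\right)^{n}}{9} - \frac{5}{9}.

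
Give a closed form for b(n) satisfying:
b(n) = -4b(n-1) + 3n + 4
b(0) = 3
First-order linear with linear forcing.
Homogeneous solution: b_h(n) = A·(-4)^n.
Try particular b_p(n) = pn + q. Substituting:
  pn + q = -4(p(n-1) + q) + 3n + 4.
Matching the n-coefficient: p = -4p + 3 ⇒ p = \frac{3}{5}.
Matching constants: q = 4p - 4q + 4 ⇒ q = \frac{32}{25}.
General: b(n) = A·(-4)^n + \frac{3 n}{5} + \frac{32}{25}.
Apply b(0) = 3: A + \frac{32}{25} = 3 ⇒ A = \frac{43}{25}.
So b(n) = \frac{43 \left(-4\right)^{n}}{25} + \frac{3 n}{5} + \frac{32}{25}.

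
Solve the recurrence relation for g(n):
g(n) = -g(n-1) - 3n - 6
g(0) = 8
First-order linear with linear forcing.
Homogeneous solution: g_h(n) = A·(-1)^n.
Try particular g_p(n) = pn + q. Substituting:
  pn + q = -(p(n-1) + q) - 3n - 6.
Matching the n-coefficient: p = -p - 3 ⇒ p = - \frac{3}{2}.
Matching constants: q = p - q - 6 ⇒ q = - \frac{15}{4}.
General: g(n) = A·(-1)^n - \frac{3 n}{2} - \frac{15}{4}.
Apply g(0) = 8: A - \frac{15}{4} = 8 ⇒ A = \frac{47}{4}.
So g(n) = \frac{47 \left(-1\right)^{n}}{4} - \frac{3 n}{2} - \frac{15}{4}.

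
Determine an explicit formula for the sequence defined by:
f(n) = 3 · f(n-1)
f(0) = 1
Pure geometric recurrence with ratio 3.
By induction f(n) = f(0) · (3)^n = 3^{n}.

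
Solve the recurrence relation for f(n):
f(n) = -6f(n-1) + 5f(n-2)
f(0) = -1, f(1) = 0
Characteristic equation: x² + 6x - 5 = 0.
Discriminant Δ = (-6)² + 4·(5) = 56.
Roots r₁,₂ = (-6 ± √56)/2, so r₁ = -3 + \sqrt{14}, r₂ = - \sqrt{14} - 3.
General solution: f(n) = A·r₁^n + B·r₂^n.
From the initial conditions, A + B = -1 and r₁A + r₂B = 0.
Since r₁ - r₂ = √56: A = (0 - (-1)r₂)/√56 = - \frac{1}{2} - \frac{3 \sqrt{14}}{28}, and B = -1 - A = - \frac{1}{2} + \frac{3 \sqrt{14}}{28}.
So f(n) = \left(- \frac{1}{2} - \frac{3 \sqrt{14}}{28}\right)\left(-3 + \sqrt{14}\right)^n + \left(- \frac{1}{2} + \frac{3 \sqrt{14}}{28}\right)\left(- \sqrt{14} - 3\right)^n.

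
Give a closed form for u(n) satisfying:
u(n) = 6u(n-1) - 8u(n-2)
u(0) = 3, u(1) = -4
Characteristic equation: x² - 6x + 8 = 0, which factors as (x - (2))(x - (4)) = 0.
Roots r₁ = 2, r₂ = 4 (distinct).
General solution: u(n) = A·(2)^n + B·(4)^n.
From u(0) = 3: A + B = 3.
From u(1) = -4: 2A + 4B = -4.
Solving: A = 8, B = -5.
So u(n) = 8 \cdot 2^{n} - 5 \cdot 4^{n}.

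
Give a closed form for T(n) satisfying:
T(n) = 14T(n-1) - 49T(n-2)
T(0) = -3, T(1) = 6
Characteristic equation: x² - 14x + 49 = 0, which is (x - (7))².
Repeated root r = 7.
General solution: T(n) = (A + Bn)·(7)^n.
From T(0) = -3: A = -3.
From T(1) = 6: (A + B)·(7) = 6 ⇒ B = \frac{27}{7}.
So T(n) = \left(\frac{27 n}{7} - 3\right) \cdot (7)^n.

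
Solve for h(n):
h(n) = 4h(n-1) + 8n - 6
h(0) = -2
First-order linear with linear forcing.
Homogeneous solution: h_h(n) = A·(4)^n.
Try particular h_p(n) = pn + q. Substituting:
  pn + q = 4(p(n-1) + q) + 8n - 6.
Matching the n-coefficient: p = 4p + 8 ⇒ p = - \frac{8}{3}.
Matching constants: q = -4p + 4q - 6 ⇒ q = - \frac{14}{9}.
General: h(n) = A·(4)^n - \frac{8 n}{3} - \frac{14}{9}.
Apply h(0) = -2: A - \frac{14}{9} = -2 ⇒ A = - \frac{4}{9}.
So h(n) = - \frac{4 \cdot 4^{n}}{9} - \frac{8 n}{3} - \frac{14}{9}.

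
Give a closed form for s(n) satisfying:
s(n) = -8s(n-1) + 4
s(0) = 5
First-order linear non-homogeneous.
Homogeneous solution: s_h(n) = A·(-8)^n.
Try constant particular solution s_p = K: K = -8K + 4 ⇒ K = \frac{4}{9}.
General: s(n) = A·(-8)^n + \frac{4}{9}.
Apply s(0) = 5: A + \frac{4}{9} = 5 ⇒ A = \frac{41}{9}.
So s(n) = \frac{41 \left(-8\right)^{n}}{9} + \frac{4}{9}.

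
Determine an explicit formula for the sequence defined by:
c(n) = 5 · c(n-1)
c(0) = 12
Pure geometric recurrence with ratio 5.
By induction c(n) = c(0) · (5)^n = 12 \cdot 5^{n}.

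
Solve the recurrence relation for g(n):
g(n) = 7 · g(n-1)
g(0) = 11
Pure geometric recurrence with ratio 7.
By induction g(n) = g(0) · (7)^n = 11 \cdot 7^{n}.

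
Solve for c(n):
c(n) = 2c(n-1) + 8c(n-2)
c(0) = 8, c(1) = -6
Characteristic equation: x² - 2x - 8 = 0, which factors as (x - (4))(x - (-2)) = 0.
Roots r₁ = 4, r₂ = -2 (distinct).
General solution: c(n) = A·(4)^n + B·(-2)^n.
From c(0) = 8: A + B = 8.
From c(1) = -6: 4A - 2B = -6.
Solving: A = \frac{5}{3}, B = \frac{19}{3}.
So c(n) = \frac{19 \left(-2\right)^{n}}{3} + \frac{5 \cdot 4^{n}}{3}.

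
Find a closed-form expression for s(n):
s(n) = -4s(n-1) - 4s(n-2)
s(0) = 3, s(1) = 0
Characteristic equation: x² + 4x + 4 = 0, which is (x - (-2))².
Repeated root r = -2.
General solution: s(n) = (A + Bn)·(-2)^n.
From s(0) = 3: A = 3.
From s(1) = 0: (A + B)·(-2) = 0 ⇒ B = -3.
So s(n) = \left(3 - 3 n\right) \cdot (-2)^n.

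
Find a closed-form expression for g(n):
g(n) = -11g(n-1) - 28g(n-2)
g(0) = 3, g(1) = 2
Characteristic equation: x² + 11x + 28 = 0, which factors as (x - (-4))(x - (-7)) = 0.
Roots r₁ = -4, r₂ = -7 (distinct).
General solution: g(n) = A·(-4)^n + B·(-7)^n.
From g(0) = 3: A + B = 3.
From g(1) = 2: -4A - 7B = 2.
Solving: A = \frac{23}{3}, B = - \frac{14}{3}.
So g(n) = \frac{23 \left(-4\right)^{n}}{3} - \frac{14 \left(-7\right)^{n}}{3}.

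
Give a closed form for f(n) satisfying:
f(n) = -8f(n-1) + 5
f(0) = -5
First-order linear non-homogeneous.
Homogeneous solution: f_h(n) = A·(-8)^n.
Try constant particular solution f_p = K: K = -8K + 5 ⇒ K = \frac{5}{9}.
General: f(n) = A·(-8)^n + \frac{5}{9}.
Apply f(0) = -5: A + \frac{5}{9} = -5 ⇒ A = - \frac{50}{9}.
So f(n) = \frac{5}{9} - \frac{50 \left(-8\right)^{n}}{9}.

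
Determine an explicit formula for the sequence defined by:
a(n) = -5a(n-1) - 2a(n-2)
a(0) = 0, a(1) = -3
Characteristic equation: x² + 5x + 2 = 0.
Discriminant Δ = (-5)² + 4·(-2) = 17.
Roots r₁,₂ = (-5 ± √17)/2, so r₁ = - \frac{5}{2} + \frac{\sqrt{17}}{2}, r₂ = - \frac{5}{2} - \frac{\sqrt{17}}{2}.
General solution: a(n) = A·r₁^n + B·r₂^n.
From the initial conditions, A + B = 0 and r₁A + r₂B = -3.
Since r₁ - r₂ = √17: A = (-3 - (0)r₂)/√17 = - \frac{3 \sqrt{17}}{17}, and B = 0 - A = \frac{3 \sqrt{17}}{17}.
So a(n) = \left(- \frac{3 \sqrt{17}}{17}\right)\left(- \frac{5}{2} + \frac{\sqrt{17}}{2}\right)^n + \left(\frac{3 \sqrt{17}}{17}\right)\left(- \frac{5}{2} - \frac{\sqrt{17}}{2}\right)^n.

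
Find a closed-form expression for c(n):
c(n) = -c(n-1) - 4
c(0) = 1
First-order linear non-homogeneous.
Homogeneous solution: c_h(n) = A·(-1)^n.
Try constant particular solution c_p = K: K = -K - 4 ⇒ K = -2.
General: c(n) = A·(-1)^n - 2.
Apply c(0) = 1: A - 2 = 1 ⇒ A = 3.
So c(n) = 3 \left(-1\right)^{n} - 2.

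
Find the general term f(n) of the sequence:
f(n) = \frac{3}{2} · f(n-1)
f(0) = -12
Pure geometric recurrence with ratio \frac{3}{2}.
By induction f(n) = f(0) · (\frac{3}{2})^n = - 12 \left(\frac{3}{2}\right)^{n}.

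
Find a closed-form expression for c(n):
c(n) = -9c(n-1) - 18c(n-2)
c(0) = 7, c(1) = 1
Characteristic equation: x² + 9x + 18 = 0, which factors as (x - (-3))(x - (-6)) = 0.
Roots r₁ = -3, r₂ = -6 (distinct).
General solution: c(n) = A·(-3)^n + B·(-6)^n.
From c(0) = 7: A + B = 7.
From c(1) = 1: -3A - 6B = 1.
Solving: A = \frac{43}{3}, B = - \frac{22}{3}.
So c(n) = \frac{43 \left(-3\right)^{n}}{3} - \frac{22 \left(-6\right)^{n}}{3}.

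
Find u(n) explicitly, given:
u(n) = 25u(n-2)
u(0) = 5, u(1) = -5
Characteristic equation: x² - 25 = 0, which factors as (x - (5))(x - (-5)) = 0.
Roots r₁ = 5, r₂ = -5 (distinct).
General solution: u(n) = A·(5)^n + B·(-5)^n.
From u(0) = 5: A + B = 5.
From u(1) = -5: 5A - 5B = -5.
Solving: A = 2, B = 3.
So u(n) = 3 \left(-5\right)^{n} + 2 \cdot 5^{n}.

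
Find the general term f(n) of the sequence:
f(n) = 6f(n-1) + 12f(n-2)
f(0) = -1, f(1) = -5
Characteristic equation: x² - 6x - 12 = 0.
Discriminant Δ = (6)² + 4·(12) = 84.
Roots r₁,₂ = (6 ± √84)/2, so r₁ = 3 + \sqrt{21}, r₂ = 3 - \sqrt{21}.
General solution: f(n) = A·r₁^n + B·r₂^n.
From the initial conditions, A + B = -1 and r₁A + r₂B = -5.
Since r₁ - r₂ = √84: A = (-5 - (-1)r₂)/√84 = - \frac{1}{2} - \frac{\sqrt{21}}{21}, and B = -1 - A = - \frac{1}{2} + \frac{\sqrt{21}}{21}.
So f(n) = \left(- \frac{1}{2} - \frac{\sqrt{21}}{21}\right)\left(3 + \sqrt{21}\right)^n + \left(- \frac{1}{2} + \frac{\sqrt{21}}{21}\right)\left(3 - \sqrt{21}\right)^n.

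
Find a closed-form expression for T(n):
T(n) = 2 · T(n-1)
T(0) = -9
Pure geometric recurrence with ratio 2.
By induction T(n) = T(0) · (2)^n = - 9 \cdot 2^{n}.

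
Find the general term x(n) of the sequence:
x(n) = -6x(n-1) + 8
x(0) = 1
First-order linear non-homogeneous.
Homogeneous solution: x_h(n) = A·(-6)^n.
Try constant particular solution x_p = K: K = -6K + 8 ⇒ K = \frac{8}{7}.
General: x(n) = A·(-6)^n + \frac{8}{7}.
Apply x(0) = 1: A + \frac{8}{7} = 1 ⇒ A = - \frac{1}{7}.
So x(n) = \frac{8}{7} - \frac{\left(-6\right)^{n}}{7}.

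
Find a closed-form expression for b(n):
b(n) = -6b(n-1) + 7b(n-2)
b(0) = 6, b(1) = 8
Characteristic equation: x² + 6x - 7 = 0, which factors as (x - (-7))(x - (1)) = 0.
Roots r₁ = -7, r₂ = 1 (distinct).
General solution: b(n) = A·(-7)^n + B·(1)^n.
From b(0) = 6: A + B = 6.
From b(1) = 8: -7A + B = 8.
Solving: A = - \frac{1}{4}, B = \frac{25}{4}.
So b(n) = \frac{25}{4} - \frac{\left(-7\right)^{n}}{4}.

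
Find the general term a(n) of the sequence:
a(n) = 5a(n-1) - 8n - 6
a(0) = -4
First-order linear with linear forcing.
Homogeneous solution: a_h(n) = A·(5)^n.
Try particular a_p(n) = pn + q. Substituting:
  pn + q = 5(p(n-1) + q) - 8n - 6.
Matching the n-coefficient: p = 5p - 8 ⇒ p = 2.
Matching constants: q = -5p + 5q - 6 ⇒ q = 4.
General: a(n) = A·(5)^n + 2 n + 4.
Apply a(0) = -4: A + 4 = -4 ⇒ A = -8.
So a(n) = - 8 \cdot 5^{n} + 2 n + 4.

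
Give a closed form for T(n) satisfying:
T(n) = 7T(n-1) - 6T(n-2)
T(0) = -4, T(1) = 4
Characteristic equation: x² - 7x + 6 = 0, which factors as (x - (1))(x - (6)) = 0.
Roots r₁ = 1, r₂ = 6 (distinct).
General solution: T(n) = A·(1)^n + B·(6)^n.
From T(0) = -4: A + B = -4.
From T(1) = 4: A + 6B = 4.
Solving: A = - \frac{28}{5}, B = \frac{8}{5}.
So T(n) = \frac{8 \cdot 6^{n}}{5} - \frac{28}{5}.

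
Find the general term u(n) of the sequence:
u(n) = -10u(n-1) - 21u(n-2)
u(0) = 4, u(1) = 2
Characteristic equation: x² + 10x + 21 = 0, which factors as (x - (-7))(x - (-3)) = 0.
Roots r₁ = -7, r₂ = -3 (distinct).
General solution: u(n) = A·(-7)^n + B·(-3)^n.
From u(0) = 4: A + B = 4.
From u(1) = 2: -7A - 3B = 2.
Solving: A = - \frac{7}{2}, B = \frac{15}{2}.
So u(n) = \frac{15 \left(-3\right)^{n}}{2} - \frac{7 \left(-7\right)^{n}}{2}.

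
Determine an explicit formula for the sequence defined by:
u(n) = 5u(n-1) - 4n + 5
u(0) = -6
First-order linear with linear forcing.
Homogeneous solution: u_h(n) = A·(5)^n.
Try particular u_p(n) = pn + q. Substituting:
  pn + q = 5(p(n-1) + q) - 4n + 5.
Matching the n-coefficient: p = 5p - 4 ⇒ p = 1.
Matching constants: q = -5p + 5q + 5 ⇒ q = 0.
General: u(n) = A·(5)^n + n + 0.
Apply u(0) = -6: A + 0 = -6 ⇒ A = -6.
So u(n) = - 6 \cdot 5^{n} + n.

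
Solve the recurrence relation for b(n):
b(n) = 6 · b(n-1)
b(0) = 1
Pure geometric recurrence with ratio 6.
By induction b(n) = b(0) · (6)^n = 6^{n}.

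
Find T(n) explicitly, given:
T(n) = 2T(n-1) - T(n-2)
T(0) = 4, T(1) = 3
Characteristic equation: x² - 2x + 1 = 0, which is (x - (1))².
Repeated root r = 1.
General solution: T(n) = (A + Bn)·(1)^n.
From T(0) = 4: A = 4.
From T(1) = 3: (A + B)·(1) = 3 ⇒ B = -1.
So T(n) = \left(4 - n\right) \cdot (1)^n.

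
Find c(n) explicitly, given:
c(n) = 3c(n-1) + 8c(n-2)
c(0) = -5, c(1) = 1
Characteristic equation: x² - 3x - 8 = 0.
Discriminant Δ = (3)² + 4·(8) = 41.
Roots r₁,₂ = (3 ± √41)/2, so r₁ = \frac{3}{2} + \frac{\sqrt{41}}{2}, r₂ = \frac{3}{2} - \frac{\sqrt{41}}{2}.
General solution: c(n) = A·r₁^n + B·r₂^n.
From the initial conditions, A + B = -5 and r₁A + r₂B = 1.
Since r₁ - r₂ = √41: A = (1 - (-5)r₂)/√41 = - \frac{5}{2} + \frac{17 \sqrt{41}}{82}, and B = -5 - A = - \frac{5}{2} - \frac{17 \sqrt{41}}{82}.
So c(n) = \left(- \frac{5}{2} + \frac{17 \sqrt{41}}{82}\right)\left(\frac{3}{2} + \frac{\sqrt{41}}{2}\right)^n + \left(- \frac{5}{2} - \frac{17 \sqrt{41}}{82}\right)\left(\frac{3}{2} - \frac{\sqrt{41}}{2}\right)^n.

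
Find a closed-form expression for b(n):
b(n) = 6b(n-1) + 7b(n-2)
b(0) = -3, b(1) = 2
Characteristic equation: x² - 6x - 7 = 0, which factors as (x - (-1))(x - (7)) = 0.
Roots r₁ = -1, r₂ = 7 (distinct).
General solution: b(n) = A·(-1)^n + B·(7)^n.
From b(0) = -3: A + B = -3.
From b(1) = 2: -A + 7B = 2.
Solving: A = - \frac{23}{8}, B = - \frac{1}{8}.
So b(n) = - \frac{23 \left(-1\right)^{n}}{8} - \frac{7^{n}}{8}.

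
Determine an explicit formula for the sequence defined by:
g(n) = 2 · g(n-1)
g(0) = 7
Pure geometric recurrence with ratio 2.
By induction g(n) = g(0) · (2)^n = 7 \cdot 2^{n}.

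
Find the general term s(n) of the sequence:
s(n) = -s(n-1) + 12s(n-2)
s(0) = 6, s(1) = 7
Characteristic equation: x² + x - 12 = 0, which factors as (x - (3))(x - (-4)) = 0.
Roots r₁ = 3, r₂ = -4 (distinct).
General solution: s(n) = A·(3)^n + B·(-4)^n.
From s(0) = 6: A + B = 6.
From s(1) = 7: 3A - 4B = 7.
Solving: A = \frac{31}{7}, B = \frac{11}{7}.
So s(n) = \frac{11 \left(-4\right)^{n}}{7} + \frac{31 \cdot 3^{n}}{7}.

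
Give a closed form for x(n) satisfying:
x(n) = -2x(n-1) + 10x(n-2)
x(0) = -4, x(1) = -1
Characteristic equation: x² + 2x - 10 = 0.
Discriminant Δ = (-2)² + 4·(10) = 44.
Roots r₁,₂ = (-2 ± √44)/2, so r₁ = -1 + \sqrt{11}, r₂ = - \sqrt{11} - 1.
General solution: x(n) = A·r₁^n + B·r₂^n.
From the initial conditions, A + B = -4 and r₁A + r₂B = -1.
Since r₁ - r₂ = √44: A = (-1 - (-4)r₂)/√44 = -2 - \frac{5 \sqrt{11}}{22}, and B = -4 - A = -2 + \frac{5 \sqrt{11}}{22}.
So x(n) = \left(-2 - \frac{5 \sqrt{11}}{22}\right)\left(-1 + \sqrt{11}\right)^n + \left(-2 + \frac{5 \sqrt{11}}{22}\right)\left(- \sqrt{11} - 1\right)^n.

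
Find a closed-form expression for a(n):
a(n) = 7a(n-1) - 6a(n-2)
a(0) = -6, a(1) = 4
Characteristic equation: x² - 7x + 6 = 0, which factors as (x - (6))(x - (1)) = 0.
Roots r₁ = 6, r₂ = 1 (distinct).
General solution: a(n) = A·(6)^n + B·(1)^n.
From a(0) = -6: A + B = -6.
From a(1) = 4: 6A + B = 4.
Solving: A = 2, B = -8.
So a(n) = 2 \cdot 6^{n} - 8.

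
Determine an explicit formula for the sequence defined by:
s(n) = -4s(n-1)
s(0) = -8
This is a homogeneous first-order recurrence with ratio -4.
By induction s(n) = s(0) · (-4)^n = - 8 \left(-4\right)^{n}.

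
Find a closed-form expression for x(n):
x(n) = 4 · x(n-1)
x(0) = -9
Pure geometric recurrence with ratio 4.
By induction x(n) = x(0) · (4)^n = - 9 \cdot 4^{n}.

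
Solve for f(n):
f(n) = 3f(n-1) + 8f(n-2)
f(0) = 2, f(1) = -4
Characteristic equation: x² - 3x - 8 = 0.
Discriminant Δ = (3)² + 4·(8) = 41.
Roots r₁,₂ = (3 ± √41)/2, so r₁ = \frac{3}{2} + \frac{\sqrt{41}}{2}, r₂ = \frac{3}{2} - \frac{\sqrt{41}}{2}.
General solution: f(n) = A·r₁^n + B·r₂^n.
From the initial conditions, A + B = 2 and r₁A + r₂B = -4.
Since r₁ - r₂ = √41: A = (-4 - (2)r₂)/√41 = 1 - \frac{7 \sqrt{41}}{41}, and B = 2 - A = 1 + \frac{7 \sqrt{41}}{41}.
So f(n) = \left(1 - \frac{7 \sqrt{41}}{41}\right)\left(\frac{3}{2} + \frac{\sqrt{41}}{2}\right)^n + \left(1 + \frac{7 \sqrt{41}}{41}\right)\left(\frac{3}{2} - \frac{\sqrt{41}}{2}\right)^n.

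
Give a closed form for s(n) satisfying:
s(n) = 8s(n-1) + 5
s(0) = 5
First-order linear non-homogeneous.
Homogeneous solution: s_h(n) = A·(8)^n.
Try constant particular solution s_p = K: K = 8K + 5 ⇒ K = - \frac{5}{7}.
General: s(n) = A·(8)^n - \frac{5}{7}.
Apply s(0) = 5: A - \frac{5}{7} = 5 ⇒ A = \frac{40}{7}.
So s(n) = \frac{40 \cdot 8^{n}}{7} - \frac{5}{7}.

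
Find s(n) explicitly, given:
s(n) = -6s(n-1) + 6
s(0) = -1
First-order linear non-homogeneous.
Homogeneous solution: s_h(n) = A·(-6)^n.
Try constant particular solution s_p = K: K = -6K + 6 ⇒ K = \frac{6}{7}.
General: s(n) = A·(-6)^n + \frac{6}{7}.
Apply s(0) = -1: A + \frac{6}{7} = -1 ⇒ A = - \frac{13}{7}.
So s(n) = \frac{6}{7} - \frac{13 \left(-6\right)^{n}}{7}.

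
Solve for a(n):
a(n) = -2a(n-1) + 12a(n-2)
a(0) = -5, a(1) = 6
Characteristic equation: x² + 2x - 12 = 0.
Discriminant Δ = (-2)² + 4·(12) = 52.
Roots r₁,₂ = (-2 ± √52)/2, so r₁ = -1 + \sqrt{13}, r₂ = - \sqrt{13} - 1.
General solution: a(n) = A·r₁^n + B·r₂^n.
From the initial conditions, A + B = -5 and r₁A + r₂B = 6.
Since r₁ - r₂ = √52: A = (6 - (-5)r₂)/√52 = - \frac{5}{2} + \frac{\sqrt{13}}{26}, and B = -5 - A = - \frac{5}{2} - \frac{\sqrt{13}}{26}.
So a(n) = \left(- \frac{5}{2} + \frac{\sqrt{13}}{26}\right)\left(-1 + \sqrt{13}\right)^n + \left(- \frac{5}{2} - \frac{\sqrt{13}}{26}\right)\left(- \sqrt{13} - 1\right)^n.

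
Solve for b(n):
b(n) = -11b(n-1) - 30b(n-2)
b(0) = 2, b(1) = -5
Characteristic equation: x² + 11x + 30 = 0, which factors as (x - (-5))(x - (-6)) = 0.
Roots r₁ = -5, r₂ = -6 (distinct).
General solution: b(n) = A·(-5)^n + B·(-6)^n.
From b(0) = 2: A + B = 2.
From b(1) = -5: -5A - 6B = -5.
Solving: A = 7, B = -5.
So b(n) = 7 \left(-5\right)^{n} - 5 \left(-6\right)^{n}.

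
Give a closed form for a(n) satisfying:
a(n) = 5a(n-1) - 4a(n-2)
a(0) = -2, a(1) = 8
Characteristic equation: x² - 5x + 4 = 0, which factors as (x - (4))(x - (1)) = 0.
Roots r₁ = 4, r₂ = 1 (distinct).
General solution: a(n) = A·(4)^n + B·(1)^n.
From a(0) = -2: A + B = -2.
From a(1) = 8: 4A + B = 8.
Solving: A = \frac{10}{3}, B = - \frac{16}{3}.
So a(n) = \frac{10 \cdot 4^{n}}{3} - \frac{16}{3}.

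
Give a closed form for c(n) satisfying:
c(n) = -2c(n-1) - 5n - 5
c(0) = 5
First-order linear with linear forcing.
Homogeneous solution: c_h(n) = A·(-2)^n.
Try particular c_p(n) = pn + q. Substituting:
  pn + q = -2(p(n-1) + q) - 5n - 5.
Matching the n-coefficient: p = -2p - 5 ⇒ p = - \frac{5}{3}.
Matching constants: q = 2p - 2q - 5 ⇒ q = - \frac{25}{9}.
General: c(n) = A·(-2)^n - \frac{5 n}{3} - \frac{25}{9}.
Apply c(0) = 5: A - \frac{25}{9} = 5 ⇒ A = \frac{70}{9}.
So c(n) = \frac{70 \left(-2\right)^{n}}{9} - \frac{5 n}{3} - \frac{25}{9}.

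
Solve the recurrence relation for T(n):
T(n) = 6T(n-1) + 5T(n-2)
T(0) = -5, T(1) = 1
Characteristic equation: x² - 6x - 5 = 0.
Discriminant Δ = (6)² + 4·(5) = 56.
Roots r₁,₂ = (6 ± √56)/2, so r₁ = 3 + \sqrt{14}, r₂ = 3 - \sqrt{14}.
General solution: T(n) = A·r₁^n + B·r₂^n.
From the initial conditions, A + B = -5 and r₁A + r₂B = 1.
Since r₁ - r₂ = √56: A = (1 - (-5)r₂)/√56 = - \frac{5}{2} + \frac{4 \sqrt{14}}{7}, and B = -5 - A = - \frac{5}{2} - \frac{4 \sqrt{14}}{7}.
So T(n) = \left(- \frac{5}{2} + \frac{4 \sqrt{14}}{7}\right)\left(3 + \sqrt{14}\right)^n + \left(- \frac{5}{2} - \frac{4 \sqrt{14}}{7}\right)\left(3 - \sqrt{14}\right)^n.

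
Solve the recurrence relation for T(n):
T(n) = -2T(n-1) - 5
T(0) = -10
First-order linear non-homogeneous.
Homogeneous solution: T_h(n) = A·(-2)^n.
Try constant particular solution T_p = K: K = -2K - 5 ⇒ K = - \frac{5}{3}.
General: T(n) = A·(-2)^n - \frac{5}{3}.
Apply T(0) = -10: A - \frac{5}{3} = -10 ⇒ A = - \frac{25}{3}.
So T(n) = - \frac{25 \left(-2\right)^{n}}{3} - \frac{5}{3}.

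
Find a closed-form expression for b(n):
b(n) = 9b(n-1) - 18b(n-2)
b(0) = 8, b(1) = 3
Characteristic equation: x² - 9x + 18 = 0, which factors as (x - (6))(x - (3)) = 0.
Roots r₁ = 6, r₂ = 3 (distinct).
General solution: b(n) = A·(6)^n + B·(3)^n.
From b(0) = 8: A + B = 8.
From b(1) = 3: 6A + 3B = 3.
Solving: A = -7, B = 15.
So b(n) = 15 \cdot 3^{n} - 7 \cdot 6^{n}.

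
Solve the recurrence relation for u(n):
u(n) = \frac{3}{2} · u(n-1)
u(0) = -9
Pure geometric recurrence with ratio \frac{3}{2}.
By induction u(n) = u(0) · (\frac{3}{2})^n = - 9 \left(\frac{3}{2}\right)^{n}.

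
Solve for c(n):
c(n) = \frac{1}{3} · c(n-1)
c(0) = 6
Pure geometric recurrence with ratio \frac{1}{3}.
By induction c(n) = c(0) · (\frac{1}{3})^n = 6 \cdot 3^{- n}.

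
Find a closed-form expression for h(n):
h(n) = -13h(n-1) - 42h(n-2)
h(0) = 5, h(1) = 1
Characteristic equation: x² + 13x + 42 = 0, which factors as (x - (-6))(x - (-7)) = 0.
Roots r₁ = -6, r₂ = -7 (distinct).
General solution: h(n) = A·(-6)^n + B·(-7)^n.
From h(0) = 5: A + B = 5.
From h(1) = 1: -6A - 7B = 1.
Solving: A = 36, B = -31.
So h(n) = 36 \left(-6\right)^{n} - 31 \left(-7\right)^{n}.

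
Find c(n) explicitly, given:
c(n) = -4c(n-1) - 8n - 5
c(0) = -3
First-order linear with linear forcing.
Homogeneous solution: c_h(n) = A·(-4)^n.
Try particular c_p(n) = pn + q. Substituting:
  pn + q = -4(p(n-1) + q) - 8n - 5.
Matching the n-coefficient: p = -4p - 8 ⇒ p = - \frac{8}{5}.
Matching constants: q = 4p - 4q - 5 ⇒ q = - \frac{57}{25}.
General: c(n) = A·(-4)^n - \frac{8 n}{5} - \frac{57}{25}.
Apply c(0) = -3: A - \frac{57}{25} = -3 ⇒ A = - \frac{18}{25}.
So c(n) = - \frac{18 \left(-4\right)^{n}}{25} - \frac{8 n}{5} - \frac{57}{25}.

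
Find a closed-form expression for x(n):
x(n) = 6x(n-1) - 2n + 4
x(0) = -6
First-order linear with linear forcing.
Homogeneous solution: x_h(n) = A·(6)^n.
Try particular x_p(n) = pn + q. Substituting:
  pn + q = 6(p(n-1) + q) - 2n + 4.
Matching the n-coefficient: p = 6p - 2 ⇒ p = \frac{2}{5}.
Matching constants: q = -6p + 6q + 4 ⇒ q = - \frac{8}{25}.
General: x(n) = A·(6)^n + \frac{2 n}{5} - \frac{8}{25}.
Apply x(0) = -6: A - \frac{8}{25} = -6 ⇒ A = - \frac{142}{25}.
So x(n) = - \frac{142 \cdot 6^{n}}{25} + \frac{2 n}{5} - \frac{8}{25}.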